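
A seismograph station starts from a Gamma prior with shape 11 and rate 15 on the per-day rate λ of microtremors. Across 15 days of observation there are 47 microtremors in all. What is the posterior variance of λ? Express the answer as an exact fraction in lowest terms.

29/450

Total count 47 over total exposure 15 days.
Posterior: α' = 11 + 47 = 58, β' = 15 + 15 = 30.
Posterior variance = α'/β'² = 58/900 = 29/450.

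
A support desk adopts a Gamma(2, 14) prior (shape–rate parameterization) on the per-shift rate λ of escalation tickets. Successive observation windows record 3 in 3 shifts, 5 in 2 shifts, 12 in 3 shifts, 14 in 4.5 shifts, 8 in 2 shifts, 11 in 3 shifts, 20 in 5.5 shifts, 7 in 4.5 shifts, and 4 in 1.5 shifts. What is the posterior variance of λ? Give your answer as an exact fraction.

Total count: 3 + 5 + 12 + 14 + 8 + 11 + 20 + 7 + 4 = 84.
Total exposure: 3 + 2 + 3 + 4.5 + 2 + 3 + 5.5 + 4.5 + 1.5 = 29 shifts.
Conjugate update: add total count to the shape and total exposure to the rate, giving Gamma(86, 43).
Posterior variance = α'/β'² = 86/1849 = 2/43.

2/43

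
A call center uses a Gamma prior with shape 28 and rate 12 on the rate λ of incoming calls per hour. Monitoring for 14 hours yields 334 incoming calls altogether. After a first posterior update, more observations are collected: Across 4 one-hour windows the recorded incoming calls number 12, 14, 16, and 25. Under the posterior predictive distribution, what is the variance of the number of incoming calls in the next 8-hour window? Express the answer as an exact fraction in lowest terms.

Total count 334 over total exposure 14 hours.
After the first batch: Gamma(28 + 334, 12 + 14) = Gamma(362, 26).
Total count: 12 + 14 + 16 + 25 = 67.
Total exposure: 4 hours.
After the second batch: Gamma(362 + 67, 26 + 4) = Gamma(429, 30).
The posterior predictive for a window of length T is Negative Binomial with variance T·α'·(β'+T)/β'² = 8·429·38/900 = 10868/75.

10868/75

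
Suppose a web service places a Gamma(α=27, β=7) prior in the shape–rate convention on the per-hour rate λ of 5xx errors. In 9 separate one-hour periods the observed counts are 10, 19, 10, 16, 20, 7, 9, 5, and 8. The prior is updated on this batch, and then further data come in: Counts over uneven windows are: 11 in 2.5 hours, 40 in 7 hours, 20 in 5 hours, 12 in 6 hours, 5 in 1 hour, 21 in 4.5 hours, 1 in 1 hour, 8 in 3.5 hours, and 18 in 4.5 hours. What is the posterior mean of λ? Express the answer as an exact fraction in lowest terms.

89/17

Total count: 10 + 19 + 10 + 16 + 20 + 7 + 9 + 5 + 8 = 104.
Total exposure: 9 hours.
After the first batch: Gamma(27 + 104, 7 + 9) = Gamma(131, 16).
Total count: 11 + 40 + 20 + 12 + 5 + 21 + 1 + 8 + 18 = 136.
Total exposure: 2.5 + 7 + 5 + 6 + 1 + 4.5 + 1 + 3.5 + 4.5 = 35 hours.
After the second batch: Gamma(131 + 136, 16 + 35) = Gamma(267, 51).
Posterior mean = α'/β' = 267/51 = 89/17.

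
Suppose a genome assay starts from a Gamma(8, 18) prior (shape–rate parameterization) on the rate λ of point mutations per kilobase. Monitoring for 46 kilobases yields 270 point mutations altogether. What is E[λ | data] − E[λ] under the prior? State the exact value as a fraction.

Total count 270 over total exposure 46 kilobases.
Gamma(α, β) with Poisson data over total exposure Σt gives posterior Gamma(α+Σx, β+Σt) = Gamma(278, 64).
Posterior mean = 278/64 = 139/32; prior mean = 8/18 = 4/9. Difference = 139/32 − 4/9 = 1123/288.

1123/288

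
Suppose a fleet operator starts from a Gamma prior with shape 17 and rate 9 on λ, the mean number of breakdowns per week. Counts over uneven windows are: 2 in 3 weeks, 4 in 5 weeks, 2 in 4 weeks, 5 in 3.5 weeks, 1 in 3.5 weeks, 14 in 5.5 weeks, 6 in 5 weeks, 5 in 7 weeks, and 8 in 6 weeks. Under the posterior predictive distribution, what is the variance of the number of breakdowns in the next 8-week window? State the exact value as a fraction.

121856/10609

Total count: 2 + 4 + 2 + 5 + 1 + 14 + 6 + 5 + 8 = 47.
Total exposure: 3 + 5 + 4 + 3.5 + 3.5 + 5.5 + 5 + 7 + 6 = 42.5 weeks.
By Gamma–Poisson conjugacy, the posterior is Gamma(α + Σx, β + Σt) = Gamma(17 + 47, 9 + 42.5) = Gamma(64, 103/2).
The posterior predictive for a window of length T is Negative Binomial with variance T·α'·(β'+T)/β'² = 8·64·(119/2)/(10609/4) = 121856/10609.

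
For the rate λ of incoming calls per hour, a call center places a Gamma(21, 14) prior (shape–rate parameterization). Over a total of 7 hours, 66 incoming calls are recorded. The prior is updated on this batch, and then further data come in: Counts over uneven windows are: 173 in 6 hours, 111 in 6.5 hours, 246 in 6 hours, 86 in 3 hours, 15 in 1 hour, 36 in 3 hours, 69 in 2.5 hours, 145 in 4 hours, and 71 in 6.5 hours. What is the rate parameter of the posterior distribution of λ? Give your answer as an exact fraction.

Total count 66 over total exposure 7 hours.
After the first batch: Gamma(21 + 66, 14 + 7) = Gamma(87, 21).
Total count: 173 + 111 + 246 + 86 + 15 + 36 + 69 + 145 + 71 = 952.
Total exposure: 6 + 6.5 + 6 + 3 + 1 + 3 + 2.5 + 4 + 6.5 = 38.5 hours.
After the second batch: Gamma(87 + 952, 21 + 38.5) = Gamma(1039, 119/2).

119/2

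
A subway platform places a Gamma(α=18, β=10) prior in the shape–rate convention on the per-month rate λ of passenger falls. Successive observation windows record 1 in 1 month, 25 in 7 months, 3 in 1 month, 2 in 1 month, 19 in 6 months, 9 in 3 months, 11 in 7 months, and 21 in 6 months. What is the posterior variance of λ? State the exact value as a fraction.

109/1764

Total count: 1 + 25 + 3 + 2 + 19 + 9 + 11 + 21 = 91.
Total exposure: 1 + 7 + 1 + 1 + 6 + 3 + 7 + 6 = 32 months.
Posterior: α' = 18 + 91 = 109, β' = 10 + 32 = 42.
Posterior variance = α'/β'² = 109/1764.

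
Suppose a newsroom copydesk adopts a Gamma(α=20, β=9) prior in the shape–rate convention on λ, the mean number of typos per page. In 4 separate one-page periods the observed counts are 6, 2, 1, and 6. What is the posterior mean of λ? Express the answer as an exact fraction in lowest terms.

Total count: 6 + 2 + 1 + 6 = 15.
Total exposure: 4 pages.
By Gamma–Poisson conjugacy, the posterior is Gamma(α + Σx, β + Σt) = Gamma(20 + 15, 9 + 4) = Gamma(35, 13).
Posterior mean = α'/β' = 35/13.

35/13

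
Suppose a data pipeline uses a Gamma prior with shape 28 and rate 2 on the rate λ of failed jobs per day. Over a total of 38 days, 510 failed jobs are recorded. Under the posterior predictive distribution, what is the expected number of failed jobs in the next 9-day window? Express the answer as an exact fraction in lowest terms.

Total count 510 over total exposure 38 days.
Gamma(α, β) with Poisson data over total exposure Σt gives posterior Gamma(α+Σx, β+Σt) = Gamma(538, 40).
Predictive mean over a 9-day window = T·E[λ|data] = 9·538/40 = 2421/20.

2421/20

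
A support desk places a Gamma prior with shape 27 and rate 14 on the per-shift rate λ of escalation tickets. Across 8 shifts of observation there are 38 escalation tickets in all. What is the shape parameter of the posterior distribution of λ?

Total count 38 over total exposure 8 shifts.
Conjugate update: add total count to the shape and total exposure to the rate, giving Gamma(65, 22).

65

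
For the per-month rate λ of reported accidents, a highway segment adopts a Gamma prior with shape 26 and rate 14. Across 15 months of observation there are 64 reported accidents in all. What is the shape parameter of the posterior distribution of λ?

Total count 64 over total exposure 15 months.
Gamma(α, β) with Poisson data over total exposure Σt gives posterior Gamma(α+Σx, β+Σt) = Gamma(90, 29).

90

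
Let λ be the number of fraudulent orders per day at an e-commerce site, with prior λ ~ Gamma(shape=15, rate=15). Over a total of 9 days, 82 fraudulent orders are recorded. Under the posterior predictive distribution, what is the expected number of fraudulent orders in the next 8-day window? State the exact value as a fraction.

Total count 82 over total exposure 9 days.
Conjugate update: add total count to the shape and total exposure to the rate, giving Gamma(97, 24).
Predictive mean over an 8-day window = T·E[λ|data] = 8·97/24 = 97/3.

97/3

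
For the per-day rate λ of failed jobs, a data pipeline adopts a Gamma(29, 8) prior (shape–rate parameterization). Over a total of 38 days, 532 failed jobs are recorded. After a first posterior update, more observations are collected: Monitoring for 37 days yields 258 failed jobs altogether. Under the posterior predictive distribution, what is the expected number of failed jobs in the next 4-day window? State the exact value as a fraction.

Total count 532 over total exposure 38 days.
After the first batch: Gamma(29 + 532, 8 + 38) = Gamma(561, 46).
Total count 258 over total exposure 37 days.
After the second batch: Gamma(561 + 258, 46 + 37) = Gamma(819, 83).
Predictive mean over a 4-day window = T·E[λ|data] = 4·819/83 = 3276/83.

3276/83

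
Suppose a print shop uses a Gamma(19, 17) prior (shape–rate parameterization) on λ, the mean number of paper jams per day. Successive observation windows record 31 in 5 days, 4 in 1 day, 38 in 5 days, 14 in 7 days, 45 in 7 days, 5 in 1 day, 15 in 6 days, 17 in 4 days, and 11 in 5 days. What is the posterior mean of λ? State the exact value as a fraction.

Total count: 31 + 4 + 38 + 14 + 45 + 5 + 15 + 17 + 11 = 180.
Total exposure: 5 + 1 + 5 + 7 + 7 + 1 + 6 + 4 + 5 = 41 days.
The Gamma prior is conjugate for the Poisson rate, so λ | data ~ Gamma(19+180, 17+41) = Gamma(199, 58).
Posterior mean = α'/β' = 199/58.

199/58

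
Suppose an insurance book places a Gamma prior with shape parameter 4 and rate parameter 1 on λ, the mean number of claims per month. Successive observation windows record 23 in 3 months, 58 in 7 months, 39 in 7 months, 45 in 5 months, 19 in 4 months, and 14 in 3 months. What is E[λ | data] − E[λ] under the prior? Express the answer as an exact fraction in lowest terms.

Total count: 23 + 58 + 39 + 45 + 19 + 14 = 198.
Total exposure: 3 + 7 + 7 + 5 + 4 + 3 = 29 months.
Gamma(α, β) with Poisson data over total exposure Σt gives posterior Gamma(α+Σx, β+Σt) = Gamma(202, 30).
Posterior mean = 202/30 = 101/15; prior mean = 4/1 = 4. Difference = 101/15 − 4 = 41/15.

41/15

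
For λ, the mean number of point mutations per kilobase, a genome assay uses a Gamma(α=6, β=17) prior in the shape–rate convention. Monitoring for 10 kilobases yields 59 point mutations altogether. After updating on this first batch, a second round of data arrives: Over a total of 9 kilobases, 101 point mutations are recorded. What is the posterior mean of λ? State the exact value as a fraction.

83/18

Total count 59 over total exposure 10 kilobases.
After the first batch: Gamma(6 + 59, 17 + 10) = Gamma(65, 27).
Total count 101 over total exposure 9 kilobases.
After the second batch: Gamma(65 + 101, 27 + 9) = Gamma(166, 36).
Posterior mean = α'/β' = 166/36 = 83/18.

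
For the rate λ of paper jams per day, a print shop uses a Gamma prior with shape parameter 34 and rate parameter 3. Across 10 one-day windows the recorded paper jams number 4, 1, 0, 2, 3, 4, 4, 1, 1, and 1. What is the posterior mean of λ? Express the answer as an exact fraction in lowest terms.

55/13

Total count: 4 + 1 + 0 + 2 + 3 + 4 + 4 + 1 + 1 + 1 = 21.
Total exposure: 10 days.
Gamma(α, β) with Poisson data over total exposure Σt gives posterior Gamma(α+Σx, β+Σt) = Gamma(55, 13).
Posterior mean = α'/β' = 55/13.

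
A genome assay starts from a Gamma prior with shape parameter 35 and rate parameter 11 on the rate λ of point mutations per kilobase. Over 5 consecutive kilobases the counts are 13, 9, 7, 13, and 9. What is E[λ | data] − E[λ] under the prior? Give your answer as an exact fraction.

193/88

Total count: 13 + 9 + 7 + 13 + 9 = 51.
Total exposure: 5 kilobases.
The Gamma prior is conjugate for the Poisson rate, so λ | data ~ Gamma(35+51, 11+5) = Gamma(86, 16).
Posterior mean = 86/16 = 43/8; prior mean = 35/11 = 35/11. Difference = 43/8 − 35/11 = 193/88.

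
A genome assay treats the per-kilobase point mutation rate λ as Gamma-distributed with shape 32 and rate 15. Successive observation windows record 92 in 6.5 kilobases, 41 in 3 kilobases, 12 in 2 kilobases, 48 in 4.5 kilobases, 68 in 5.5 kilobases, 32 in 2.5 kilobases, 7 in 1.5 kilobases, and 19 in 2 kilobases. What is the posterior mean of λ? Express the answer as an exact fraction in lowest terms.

Total count: 92 + 41 + 12 + 48 + 68 + 32 + 7 + 19 = 319.
Total exposure: 6.5 + 3 + 2 + 4.5 + 5.5 + 2.5 + 1.5 + 2 = 27.5 kilobases.
Conjugate update: add total count to the shape and total exposure to the rate, giving Gamma(351, 85/2).
Posterior mean = α'/β' = 351/(85/2) = 702/85.

702/85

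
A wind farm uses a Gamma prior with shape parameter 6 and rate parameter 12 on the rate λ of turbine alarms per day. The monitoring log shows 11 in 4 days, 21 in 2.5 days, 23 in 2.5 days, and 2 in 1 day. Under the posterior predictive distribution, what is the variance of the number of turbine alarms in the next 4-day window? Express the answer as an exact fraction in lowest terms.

1638/121

Total count: 11 + 21 + 23 + 2 = 57.
Total exposure: 4 + 2.5 + 2.5 + 1 = 10 days.
By Gamma–Poisson conjugacy, the posterior is Gamma(α + Σx, β + Σt) = Gamma(6 + 57, 12 + 10) = Gamma(63, 22).
The posterior predictive for a window of length T is Negative Binomial with variance T·α'·(β'+T)/β'² = 4·63·26/484 = 1638/121.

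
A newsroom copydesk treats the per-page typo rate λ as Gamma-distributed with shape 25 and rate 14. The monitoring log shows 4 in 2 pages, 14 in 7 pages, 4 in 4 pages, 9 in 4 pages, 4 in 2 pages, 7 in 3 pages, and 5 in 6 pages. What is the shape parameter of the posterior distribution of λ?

72

Total count: 4 + 14 + 4 + 9 + 4 + 7 + 5 = 47.
Total exposure: 2 + 7 + 4 + 4 + 2 + 3 + 6 = 28 pages.
Gamma(α, β) with Poisson data over total exposure Σt gives posterior Gamma(α+Σx, β+Σt) = Gamma(72, 42).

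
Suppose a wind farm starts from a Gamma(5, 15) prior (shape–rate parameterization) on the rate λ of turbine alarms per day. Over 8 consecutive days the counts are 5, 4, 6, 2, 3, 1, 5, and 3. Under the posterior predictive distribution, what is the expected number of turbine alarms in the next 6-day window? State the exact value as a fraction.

204/23

Total count: 5 + 4 + 6 + 2 + 3 + 1 + 5 + 3 = 29.
Total exposure: 8 days.
Posterior: α' = 5 + 29 = 34, β' = 15 + 8 = 23.
Predictive mean over a 6-day window = T·E[λ|data] = 6·34/23 = 204/23.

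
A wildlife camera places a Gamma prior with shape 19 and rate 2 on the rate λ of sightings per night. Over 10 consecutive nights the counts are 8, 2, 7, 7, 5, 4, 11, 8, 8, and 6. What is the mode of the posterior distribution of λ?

Total count: 8 + 2 + 7 + 7 + 5 + 4 + 11 + 8 + 8 + 6 = 66.
Total exposure: 10 nights.
Conjugate update: add total count to the shape and total exposure to the rate, giving Gamma(85, 12).
Posterior mode = (α'−1)/β' = 84/12 = 7.

7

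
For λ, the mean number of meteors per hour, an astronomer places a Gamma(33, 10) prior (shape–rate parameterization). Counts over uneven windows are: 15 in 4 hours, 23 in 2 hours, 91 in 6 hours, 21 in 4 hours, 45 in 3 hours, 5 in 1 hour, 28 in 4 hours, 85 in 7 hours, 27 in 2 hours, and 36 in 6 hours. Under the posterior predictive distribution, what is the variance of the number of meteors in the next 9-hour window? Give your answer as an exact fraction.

213498/2401

Total count: 15 + 23 + 91 + 21 + 45 + 5 + 28 + 85 + 27 + 36 = 376.
Total exposure: 4 + 2 + 6 + 4 + 3 + 1 + 4 + 7 + 2 + 6 = 39 hours.
By Gamma–Poisson conjugacy, the posterior is Gamma(α + Σx, β + Σt) = Gamma(33 + 376, 10 + 39) = Gamma(409, 49).
The posterior predictive for a window of length T is Negative Binomial with variance T·α'·(β'+T)/β'² = 9·409·58/2401 = 213498/2401.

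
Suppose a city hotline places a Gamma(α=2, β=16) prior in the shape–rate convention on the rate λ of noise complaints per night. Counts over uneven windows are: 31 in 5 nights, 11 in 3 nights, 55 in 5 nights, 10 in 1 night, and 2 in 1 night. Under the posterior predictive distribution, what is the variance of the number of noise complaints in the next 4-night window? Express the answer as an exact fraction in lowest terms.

Total count: 31 + 11 + 55 + 10 + 2 = 109.
Total exposure: 5 + 3 + 5 + 1 + 1 = 15 nights.
Posterior: α' = 2 + 109 = 111, β' = 16 + 15 = 31.
The posterior predictive for a window of length T is Negative Binomial with variance T·α'·(β'+T)/β'² = 4·111·35/961 = 15540/961.

15540/961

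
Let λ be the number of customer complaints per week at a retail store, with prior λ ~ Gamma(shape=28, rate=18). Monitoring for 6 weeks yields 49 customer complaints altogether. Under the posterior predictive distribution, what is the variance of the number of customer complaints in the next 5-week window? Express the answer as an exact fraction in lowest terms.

Total count 49 over total exposure 6 weeks.
By Gamma–Poisson conjugacy, the posterior is Gamma(α + Σx, β + Σt) = Gamma(28 + 49, 18 + 6) = Gamma(77, 24).
The posterior predictive for a window of length T is Negative Binomial with variance T·α'·(β'+T)/β'² = 5·77·29/576 = 11165/576.

11165/576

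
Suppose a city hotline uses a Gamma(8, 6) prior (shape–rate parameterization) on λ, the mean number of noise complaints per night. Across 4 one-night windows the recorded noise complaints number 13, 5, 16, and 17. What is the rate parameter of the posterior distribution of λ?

Total count: 13 + 5 + 16 + 17 = 51.
Total exposure: 4 nights.
The Gamma prior is conjugate for the Poisson rate, so λ | data ~ Gamma(8+51, 6+4) = Gamma(59, 10).

10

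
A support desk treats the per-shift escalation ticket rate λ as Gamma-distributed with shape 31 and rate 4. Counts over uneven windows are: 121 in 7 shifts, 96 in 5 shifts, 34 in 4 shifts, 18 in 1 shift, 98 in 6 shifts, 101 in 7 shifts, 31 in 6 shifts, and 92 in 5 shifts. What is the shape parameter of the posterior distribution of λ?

622

Total count: 121 + 96 + 34 + 18 + 98 + 101 + 31 + 92 = 591.
Total exposure: 7 + 5 + 4 + 1 + 6 + 7 + 6 + 5 = 41 shifts.
Posterior: α' = 31 + 591 = 622, β' = 4 + 41 = 45.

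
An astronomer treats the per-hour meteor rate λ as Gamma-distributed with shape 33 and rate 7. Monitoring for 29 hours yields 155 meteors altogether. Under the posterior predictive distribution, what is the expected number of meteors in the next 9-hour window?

47

Total count 155 over total exposure 29 hours.
Posterior: α' = 33 + 155 = 188, β' = 7 + 29 = 36.
Predictive mean over a 9-hour window = T·E[λ|data] = 9·188/36 = 47.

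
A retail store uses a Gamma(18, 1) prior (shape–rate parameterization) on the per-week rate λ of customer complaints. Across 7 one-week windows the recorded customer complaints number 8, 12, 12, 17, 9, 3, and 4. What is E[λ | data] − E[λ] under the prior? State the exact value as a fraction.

Total count: 8 + 12 + 12 + 17 + 9 + 3 + 4 = 65.
Total exposure: 7 weeks.
Posterior: α' = 18 + 65 = 83, β' = 1 + 7 = 8.
Posterior mean = 83/8 = 83/8; prior mean = 18/1 = 18. Difference = 83/8 − 18 = -61/8.

-61/8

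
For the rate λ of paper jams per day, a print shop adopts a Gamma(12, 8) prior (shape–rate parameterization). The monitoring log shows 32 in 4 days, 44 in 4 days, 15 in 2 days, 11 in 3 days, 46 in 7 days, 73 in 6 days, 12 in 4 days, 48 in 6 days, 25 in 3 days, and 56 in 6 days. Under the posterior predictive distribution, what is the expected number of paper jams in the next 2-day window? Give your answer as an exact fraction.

Total count: 32 + 44 + 15 + 11 + 46 + 73 + 12 + 48 + 25 + 56 = 362.
Total exposure: 4 + 4 + 2 + 3 + 7 + 6 + 4 + 6 + 3 + 6 = 45 days.
The Gamma prior is conjugate for the Poisson rate, so λ | data ~ Gamma(12+362, 8+45) = Gamma(374, 53).
Predictive mean over a 2-day window = T·E[λ|data] = 2·374/53 = 748/53.

748/53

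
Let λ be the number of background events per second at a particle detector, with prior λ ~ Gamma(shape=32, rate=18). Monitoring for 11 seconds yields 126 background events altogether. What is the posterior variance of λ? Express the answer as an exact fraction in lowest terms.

158/841

Total count 126 over total exposure 11 seconds.
The Gamma prior is conjugate for the Poisson rate, so λ | data ~ Gamma(32+126, 18+11) = Gamma(158, 29).
Posterior variance = α'/β'² = 158/841.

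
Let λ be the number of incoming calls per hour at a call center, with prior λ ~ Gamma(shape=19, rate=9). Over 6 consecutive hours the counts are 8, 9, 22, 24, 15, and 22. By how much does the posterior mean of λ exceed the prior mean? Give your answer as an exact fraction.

262/45

Total count: 8 + 9 + 22 + 24 + 15 + 22 = 100.
Total exposure: 6 hours.
Gamma(α, β) with Poisson data over total exposure Σt gives posterior Gamma(α+Σx, β+Σt) = Gamma(119, 15).
Posterior mean = 119/15 = 119/15; prior mean = 19/9 = 19/9. Difference = 119/15 − 19/9 = 262/45.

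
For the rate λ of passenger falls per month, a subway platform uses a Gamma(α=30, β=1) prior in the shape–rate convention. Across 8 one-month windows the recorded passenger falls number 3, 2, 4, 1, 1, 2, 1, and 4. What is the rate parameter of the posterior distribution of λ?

9

Total count: 3 + 2 + 4 + 1 + 1 + 2 + 1 + 4 = 18.
Total exposure: 8 months.
Gamma(α, β) with Poisson data over total exposure Σt gives posterior Gamma(α+Σx, β+Σt) = Gamma(48, 9).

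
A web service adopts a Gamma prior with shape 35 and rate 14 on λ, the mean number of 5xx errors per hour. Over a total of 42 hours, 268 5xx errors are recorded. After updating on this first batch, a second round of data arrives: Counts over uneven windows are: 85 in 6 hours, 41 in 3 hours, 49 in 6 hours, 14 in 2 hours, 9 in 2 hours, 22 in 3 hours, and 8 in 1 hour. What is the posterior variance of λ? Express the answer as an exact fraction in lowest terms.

Total count 268 over total exposure 42 hours.
After the first batch: Gamma(35 + 268, 14 + 42) = Gamma(303, 56).
Total count: 85 + 41 + 49 + 14 + 9 + 22 + 8 = 228.
Total exposure: 6 + 3 + 6 + 2 + 2 + 3 + 1 = 23 hours.
After the second batch: Gamma(303 + 228, 56 + 23) = Gamma(531, 79).
Posterior variance = α'/β'² = 531/6241.

531/6241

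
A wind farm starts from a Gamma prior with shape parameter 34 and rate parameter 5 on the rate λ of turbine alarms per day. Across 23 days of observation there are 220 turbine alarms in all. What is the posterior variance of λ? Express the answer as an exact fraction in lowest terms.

Total count 220 over total exposure 23 days.
Gamma(α, β) with Poisson data over total exposure Σt gives posterior Gamma(α+Σx, β+Σt) = Gamma(254, 28).
Posterior variance = α'/β'² = 254/784 = 127/392.

127/392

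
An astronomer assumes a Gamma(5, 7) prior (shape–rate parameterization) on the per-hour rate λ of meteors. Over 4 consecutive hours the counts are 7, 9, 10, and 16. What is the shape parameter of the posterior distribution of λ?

Total count: 7 + 9 + 10 + 16 = 42.
Total exposure: 4 hours.
Posterior: α' = 5 + 42 = 47, β' = 7 + 4 = 11.

47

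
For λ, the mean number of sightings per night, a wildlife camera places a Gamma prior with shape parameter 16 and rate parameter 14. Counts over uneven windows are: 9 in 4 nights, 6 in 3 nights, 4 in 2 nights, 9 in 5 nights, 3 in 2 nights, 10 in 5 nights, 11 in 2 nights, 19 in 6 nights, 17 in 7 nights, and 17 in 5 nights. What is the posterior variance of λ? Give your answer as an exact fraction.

1/25

Total count: 9 + 6 + 4 + 9 + 3 + 10 + 11 + 19 + 17 + 17 = 105.
Total exposure: 4 + 3 + 2 + 5 + 2 + 5 + 2 + 6 + 7 + 5 = 41 nights.
Posterior: α' = 16 + 105 = 121, β' = 14 + 41 = 55.
Posterior variance = α'/β'² = 121/3025 = 1/25.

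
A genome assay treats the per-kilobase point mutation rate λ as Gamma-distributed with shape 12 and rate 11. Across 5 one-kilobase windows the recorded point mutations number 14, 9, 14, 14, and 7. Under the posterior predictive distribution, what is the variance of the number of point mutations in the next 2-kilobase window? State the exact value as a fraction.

Total count: 14 + 9 + 14 + 14 + 7 = 58.
Total exposure: 5 kilobases.
The Gamma prior is conjugate for the Poisson rate, so λ | data ~ Gamma(12+58, 11+5) = Gamma(70, 16).
The posterior predictive for a window of length T is Negative Binomial with variance T·α'·(β'+T)/β'² = 2·70·18/256 = 315/32.

315/32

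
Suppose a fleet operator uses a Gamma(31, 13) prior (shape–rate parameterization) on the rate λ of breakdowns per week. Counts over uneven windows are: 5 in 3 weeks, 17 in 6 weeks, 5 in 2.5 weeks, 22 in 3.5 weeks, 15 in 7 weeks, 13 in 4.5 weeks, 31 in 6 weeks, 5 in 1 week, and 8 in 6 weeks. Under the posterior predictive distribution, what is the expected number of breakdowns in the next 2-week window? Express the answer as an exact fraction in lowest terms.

Total count: 5 + 17 + 5 + 22 + 15 + 13 + 31 + 5 + 8 = 121.
Total exposure: 3 + 6 + 2.5 + 3.5 + 7 + 4.5 + 6 + 1 + 6 = 39.5 weeks.
By Gamma–Poisson conjugacy, the posterior is Gamma(α + Σx, β + Σt) = Gamma(31 + 121, 13 + 39.5) = Gamma(152, 105/2).
Predictive mean over a 2-week window = T·E[λ|data] = 2·152/(105/2) = 608/105.

608/105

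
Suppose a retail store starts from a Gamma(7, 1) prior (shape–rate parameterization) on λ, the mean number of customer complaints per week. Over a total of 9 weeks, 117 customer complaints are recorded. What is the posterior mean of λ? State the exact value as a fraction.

62/5

Total count 117 over total exposure 9 weeks.
By Gamma–Poisson conjugacy, the posterior is Gamma(α + Σx, β + Σt) = Gamma(7 + 117, 1 + 9) = Gamma(124, 10).
Posterior mean = α'/β' = 124/10 = 62/5.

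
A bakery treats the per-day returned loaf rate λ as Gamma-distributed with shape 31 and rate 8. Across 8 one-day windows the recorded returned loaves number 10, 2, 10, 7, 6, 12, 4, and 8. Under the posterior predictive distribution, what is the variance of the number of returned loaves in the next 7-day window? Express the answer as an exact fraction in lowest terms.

Total count: 10 + 2 + 10 + 7 + 6 + 12 + 4 + 8 = 59.
Total exposure: 8 days.
Posterior: α' = 31 + 59 = 90, β' = 8 + 8 = 16.
The posterior predictive for a window of length T is Negative Binomial with variance T·α'·(β'+T)/β'² = 7·90·23/256 = 7245/128.

7245/128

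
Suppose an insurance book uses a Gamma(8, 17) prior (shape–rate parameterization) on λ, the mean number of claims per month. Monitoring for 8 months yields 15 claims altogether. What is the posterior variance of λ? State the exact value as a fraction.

Total count 15 over total exposure 8 months.
Posterior: α' = 8 + 15 = 23, β' = 17 + 8 = 25.
Posterior variance = α'/β'² = 23/625.

23/625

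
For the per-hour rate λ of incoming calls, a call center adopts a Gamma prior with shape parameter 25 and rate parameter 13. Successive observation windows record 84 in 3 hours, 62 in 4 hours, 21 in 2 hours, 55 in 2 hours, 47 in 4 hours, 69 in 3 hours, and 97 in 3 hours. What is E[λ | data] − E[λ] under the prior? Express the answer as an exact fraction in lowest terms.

2565/221

Total count: 84 + 62 + 21 + 55 + 47 + 69 + 97 = 435.
Total exposure: 3 + 4 + 2 + 2 + 4 + 3 + 3 = 21 hours.
The Gamma prior is conjugate for the Poisson rate, so λ | data ~ Gamma(25+435, 13+21) = Gamma(460, 34).
Posterior mean = 460/34 = 230/17; prior mean = 25/13 = 25/13. Difference = 230/17 − 25/13 = 2565/221.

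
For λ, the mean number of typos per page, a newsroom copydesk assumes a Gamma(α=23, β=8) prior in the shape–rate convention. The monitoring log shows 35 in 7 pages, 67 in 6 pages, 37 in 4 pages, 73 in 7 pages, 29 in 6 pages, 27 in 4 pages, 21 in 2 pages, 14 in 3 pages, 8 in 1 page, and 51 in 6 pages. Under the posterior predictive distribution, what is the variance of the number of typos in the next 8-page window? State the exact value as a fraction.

47740/729

Total count: 35 + 67 + 37 + 73 + 29 + 27 + 21 + 14 + 8 + 51 = 362.
Total exposure: 7 + 6 + 4 + 7 + 6 + 4 + 2 + 3 + 1 + 6 = 46 pages.
The Gamma prior is conjugate for the Poisson rate, so λ | data ~ Gamma(23+362, 8+46) = Gamma(385, 54).
The posterior predictive for a window of length T is Negative Binomial with variance T·α'·(β'+T)/β'² = 8·385·62/2916 = 47740/729.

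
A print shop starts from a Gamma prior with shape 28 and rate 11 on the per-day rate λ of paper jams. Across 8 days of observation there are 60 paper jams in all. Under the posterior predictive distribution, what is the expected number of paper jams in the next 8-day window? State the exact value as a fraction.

704/19

Total count 60 over total exposure 8 days.
Conjugate update: add total count to the shape and total exposure to the rate, giving Gamma(88, 19).
Predictive mean over an 8-day window = T·E[λ|data] = 8·88/19 = 704/19.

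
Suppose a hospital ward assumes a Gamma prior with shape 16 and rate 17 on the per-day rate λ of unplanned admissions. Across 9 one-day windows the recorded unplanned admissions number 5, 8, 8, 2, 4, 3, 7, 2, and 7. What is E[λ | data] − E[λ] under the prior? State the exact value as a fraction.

Total count: 5 + 8 + 8 + 2 + 4 + 3 + 7 + 2 + 7 = 46.
Total exposure: 9 days.
By Gamma–Poisson conjugacy, the posterior is Gamma(α + Σx, β + Σt) = Gamma(16 + 46, 17 + 9) = Gamma(62, 26).
Posterior mean = 62/26 = 31/13; prior mean = 16/17 = 16/17. Difference = 31/13 − 16/17 = 319/221.

319/221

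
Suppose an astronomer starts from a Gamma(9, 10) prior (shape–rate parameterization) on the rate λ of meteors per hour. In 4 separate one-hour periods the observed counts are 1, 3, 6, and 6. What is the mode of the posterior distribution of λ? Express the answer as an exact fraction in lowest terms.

12/7

Total count: 1 + 3 + 6 + 6 = 16.
Total exposure: 4 hours.
Posterior: α' = 9 + 16 = 25, β' = 10 + 4 = 14.
Posterior mode = (α'−1)/β' = 24/14 = 12/7.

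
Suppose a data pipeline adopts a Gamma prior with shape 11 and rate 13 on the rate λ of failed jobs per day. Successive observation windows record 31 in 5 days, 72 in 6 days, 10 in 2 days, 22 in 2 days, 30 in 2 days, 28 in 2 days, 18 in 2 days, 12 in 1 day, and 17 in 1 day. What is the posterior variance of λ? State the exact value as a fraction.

251/1296

Total count: 31 + 72 + 10 + 22 + 30 + 28 + 18 + 12 + 17 = 240.
Total exposure: 5 + 6 + 2 + 2 + 2 + 2 + 2 + 1 + 1 = 23 days.
Gamma(α, β) with Poisson data over total exposure Σt gives posterior Gamma(α+Σx, β+Σt) = Gamma(251, 36).
Posterior variance = α'/β'² = 251/1296.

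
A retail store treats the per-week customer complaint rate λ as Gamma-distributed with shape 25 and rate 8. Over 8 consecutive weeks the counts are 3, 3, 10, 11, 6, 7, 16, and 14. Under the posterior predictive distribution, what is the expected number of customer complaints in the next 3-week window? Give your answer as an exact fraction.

Total count: 3 + 3 + 10 + 11 + 6 + 7 + 16 + 14 = 70.
Total exposure: 8 weeks.
The Gamma prior is conjugate for the Poisson rate, so λ | data ~ Gamma(25+70, 8+8) = Gamma(95, 16).
Predictive mean over a 3-week window = T·E[λ|data] = 3·95/16 = 285/16.

285/16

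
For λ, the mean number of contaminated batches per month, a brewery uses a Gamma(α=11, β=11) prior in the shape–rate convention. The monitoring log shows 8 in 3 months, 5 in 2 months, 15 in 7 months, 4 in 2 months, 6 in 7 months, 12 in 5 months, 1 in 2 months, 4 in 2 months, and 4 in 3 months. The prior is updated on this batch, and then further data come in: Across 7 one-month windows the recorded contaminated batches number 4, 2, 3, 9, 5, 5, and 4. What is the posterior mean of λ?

Total count: 8 + 5 + 15 + 4 + 6 + 12 + 1 + 4 + 4 = 59.
Total exposure: 3 + 2 + 7 + 2 + 7 + 5 + 2 + 2 + 3 = 33 months.
After the first batch: Gamma(11 + 59, 11 + 33) = Gamma(70, 44).
Total count: 4 + 2 + 3 + 9 + 5 + 5 + 4 = 32.
Total exposure: 7 months.
After the second batch: Gamma(70 + 32, 44 + 7) = Gamma(102, 51).
Posterior mean = α'/β' = 102/51 = 2.

2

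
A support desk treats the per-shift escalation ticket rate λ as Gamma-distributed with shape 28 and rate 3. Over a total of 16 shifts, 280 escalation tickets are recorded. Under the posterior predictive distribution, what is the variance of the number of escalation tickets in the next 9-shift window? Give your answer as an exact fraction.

77616/361

Total count 280 over total exposure 16 shifts.
The Gamma prior is conjugate for the Poisson rate, so λ | data ~ Gamma(28+280, 3+16) = Gamma(308, 19).
The posterior predictive for a window of length T is Negative Binomial with variance T·α'·(β'+T)/β'² = 9·308·28/361 = 77616/361.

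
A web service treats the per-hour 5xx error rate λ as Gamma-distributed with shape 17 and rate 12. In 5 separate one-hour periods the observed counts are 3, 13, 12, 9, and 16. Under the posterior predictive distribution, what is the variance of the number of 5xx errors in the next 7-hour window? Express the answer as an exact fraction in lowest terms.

11760/289

Total count: 3 + 13 + 12 + 9 + 16 = 53.
Total exposure: 5 hours.
Gamma(α, β) with Poisson data over total exposure Σt gives posterior Gamma(α+Σx, β+Σt) = Gamma(70, 17).
The posterior predictive for a window of length T is Negative Binomial with variance T·α'·(β'+T)/β'² = 7·70·24/289 = 11760/289.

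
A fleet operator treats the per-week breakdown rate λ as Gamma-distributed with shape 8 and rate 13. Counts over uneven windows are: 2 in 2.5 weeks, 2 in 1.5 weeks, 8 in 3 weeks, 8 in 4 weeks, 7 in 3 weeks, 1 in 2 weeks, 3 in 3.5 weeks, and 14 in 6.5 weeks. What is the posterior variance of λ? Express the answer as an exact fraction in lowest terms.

Total count: 2 + 2 + 8 + 8 + 7 + 1 + 3 + 14 = 45.
Total exposure: 2.5 + 1.5 + 3 + 4 + 3 + 2 + 3.5 + 6.5 = 26 weeks.
The Gamma prior is conjugate for the Poisson rate, so λ | data ~ Gamma(8+45, 13+26) = Gamma(53, 39).
Posterior variance = α'/β'² = 53/1521.

53/1521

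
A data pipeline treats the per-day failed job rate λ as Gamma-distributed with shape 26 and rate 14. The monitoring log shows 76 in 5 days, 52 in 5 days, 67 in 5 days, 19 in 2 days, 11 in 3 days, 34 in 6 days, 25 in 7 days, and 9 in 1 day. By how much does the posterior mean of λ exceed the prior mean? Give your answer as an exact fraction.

Total count: 76 + 52 + 67 + 19 + 11 + 34 + 25 + 9 = 293.
Total exposure: 5 + 5 + 5 + 2 + 3 + 6 + 7 + 1 = 34 days.
Conjugate update: add total count to the shape and total exposure to the rate, giving Gamma(319, 48).
Posterior mean = 319/48 = 319/48; prior mean = 26/14 = 13/7. Difference = 319/48 − 13/7 = 1609/336.

1609/336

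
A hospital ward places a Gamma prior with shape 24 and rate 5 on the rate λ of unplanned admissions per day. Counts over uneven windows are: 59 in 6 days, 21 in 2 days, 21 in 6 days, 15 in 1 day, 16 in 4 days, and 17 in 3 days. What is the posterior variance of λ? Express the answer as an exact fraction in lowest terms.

Total count: 59 + 21 + 21 + 15 + 16 + 17 = 149.
Total exposure: 6 + 2 + 6 + 1 + 4 + 3 = 22 days.
Posterior: α' = 24 + 149 = 173, β' = 5 + 22 = 27.
Posterior variance = α'/β'² = 173/729.

173/729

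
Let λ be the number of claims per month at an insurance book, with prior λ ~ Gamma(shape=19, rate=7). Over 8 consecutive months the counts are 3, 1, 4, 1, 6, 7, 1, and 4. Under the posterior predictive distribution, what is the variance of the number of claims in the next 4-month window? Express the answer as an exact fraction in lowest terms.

3496/225

Total count: 3 + 1 + 4 + 1 + 6 + 7 + 1 + 4 = 27.
Total exposure: 8 months.
Posterior: α' = 19 + 27 = 46, β' = 7 + 8 = 15.
The posterior predictive for a window of length T is Negative Binomial with variance T·α'·(β'+T)/β'² = 4·46·19/225 = 3496/225.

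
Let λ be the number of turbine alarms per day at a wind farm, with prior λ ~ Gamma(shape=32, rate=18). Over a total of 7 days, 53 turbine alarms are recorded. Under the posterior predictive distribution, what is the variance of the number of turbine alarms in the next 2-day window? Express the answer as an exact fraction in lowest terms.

Total count 53 over total exposure 7 days.
Conjugate update: add total count to the shape and total exposure to the rate, giving Gamma(85, 25).
The posterior predictive for a window of length T is Negative Binomial with variance T·α'·(β'+T)/β'² = 2·85·27/625 = 918/125.

918/125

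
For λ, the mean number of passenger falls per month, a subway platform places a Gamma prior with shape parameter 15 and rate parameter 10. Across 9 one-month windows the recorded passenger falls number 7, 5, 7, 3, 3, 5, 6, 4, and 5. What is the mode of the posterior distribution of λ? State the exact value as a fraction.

Total count: 7 + 5 + 7 + 3 + 3 + 5 + 6 + 4 + 5 = 45.
Total exposure: 9 months.
The Gamma prior is conjugate for the Poisson rate, so λ | data ~ Gamma(15+45, 10+9) = Gamma(60, 19).
Posterior mode = (α'−1)/β' = 59/19.

59/19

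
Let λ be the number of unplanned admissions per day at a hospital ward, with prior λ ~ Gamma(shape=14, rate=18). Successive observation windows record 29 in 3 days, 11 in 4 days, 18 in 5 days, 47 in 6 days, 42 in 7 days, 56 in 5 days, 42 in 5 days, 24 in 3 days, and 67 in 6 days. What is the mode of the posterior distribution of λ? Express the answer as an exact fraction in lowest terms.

Total count: 29 + 11 + 18 + 47 + 42 + 56 + 42 + 24 + 67 = 336.
Total exposure: 3 + 4 + 5 + 6 + 7 + 5 + 5 + 3 + 6 = 44 days.
Gamma(α, β) with Poisson data over total exposure Σt gives posterior Gamma(α+Σx, β+Σt) = Gamma(350, 62).
Posterior mode = (α'−1)/β' = 349/62.

349/62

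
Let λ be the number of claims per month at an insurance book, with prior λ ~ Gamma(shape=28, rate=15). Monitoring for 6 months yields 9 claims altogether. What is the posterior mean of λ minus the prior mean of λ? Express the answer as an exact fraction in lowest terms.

Total count 9 over total exposure 6 months.
Conjugate update: add total count to the shape and total exposure to the rate, giving Gamma(37, 21).
Posterior mean = 37/21 = 37/21; prior mean = 28/15 = 28/15. Difference = 37/21 − 28/15 = -11/105.

-11/105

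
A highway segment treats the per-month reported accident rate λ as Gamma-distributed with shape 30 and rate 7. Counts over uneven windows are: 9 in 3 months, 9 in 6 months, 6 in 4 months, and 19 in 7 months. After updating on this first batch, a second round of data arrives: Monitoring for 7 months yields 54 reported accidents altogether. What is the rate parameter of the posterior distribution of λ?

Total count: 9 + 9 + 6 + 19 = 43.
Total exposure: 3 + 6 + 4 + 7 = 20 months.
After the first batch: Gamma(30 + 43, 7 + 20) = Gamma(73, 27).
Total count 54 over total exposure 7 months.
After the second batch: Gamma(73 + 54, 27 + 7) = Gamma(127, 34).

34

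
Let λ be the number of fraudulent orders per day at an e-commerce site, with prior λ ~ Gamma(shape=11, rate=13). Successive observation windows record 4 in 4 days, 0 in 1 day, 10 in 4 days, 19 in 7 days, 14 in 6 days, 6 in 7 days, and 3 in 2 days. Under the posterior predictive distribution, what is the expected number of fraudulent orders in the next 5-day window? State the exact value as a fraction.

335/44

Total count: 4 + 0 + 10 + 19 + 14 + 6 + 3 = 56.
Total exposure: 4 + 1 + 4 + 7 + 6 + 7 + 2 = 31 days.
Conjugate update: add total count to the shape and total exposure to the rate, giving Gamma(67, 44).
Predictive mean over a 5-day window = T·E[λ|data] = 5·67/44 = 335/44.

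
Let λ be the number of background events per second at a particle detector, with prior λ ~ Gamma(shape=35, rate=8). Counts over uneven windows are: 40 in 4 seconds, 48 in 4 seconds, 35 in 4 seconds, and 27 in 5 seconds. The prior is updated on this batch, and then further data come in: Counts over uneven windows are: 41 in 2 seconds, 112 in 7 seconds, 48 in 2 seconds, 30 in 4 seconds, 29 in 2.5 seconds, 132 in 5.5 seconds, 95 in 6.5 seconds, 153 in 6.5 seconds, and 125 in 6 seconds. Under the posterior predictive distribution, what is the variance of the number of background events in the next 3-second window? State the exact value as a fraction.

199500/4489

Total count: 40 + 48 + 35 + 27 = 150.
Total exposure: 4 + 4 + 4 + 5 = 17 seconds.
After the first batch: Gamma(35 + 150, 8 + 17) = Gamma(185, 25).
Total count: 41 + 112 + 48 + 30 + 29 + 132 + 95 + 153 + 125 = 765.
Total exposure: 2 + 7 + 2 + 4 + 2.5 + 5.5 + 6.5 + 6.5 + 6 = 42 seconds.
After the second batch: Gamma(185 + 765, 25 + 42) = Gamma(950, 67).
The posterior predictive for a window of length T is Negative Binomial with variance T·α'·(β'+T)/β'² = 3·950·70/4489 = 199500/4489.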